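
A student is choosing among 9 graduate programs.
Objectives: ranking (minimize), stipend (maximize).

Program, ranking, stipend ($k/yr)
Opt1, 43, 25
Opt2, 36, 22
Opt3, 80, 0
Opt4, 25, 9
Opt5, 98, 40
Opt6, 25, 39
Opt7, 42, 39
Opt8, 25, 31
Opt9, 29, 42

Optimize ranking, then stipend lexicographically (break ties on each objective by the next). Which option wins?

Opt6

First minimize ranking: best is 25, kept {Opt4, Opt6, Opt8}.
Then maximize stipend: best is 39, kept {Opt6}.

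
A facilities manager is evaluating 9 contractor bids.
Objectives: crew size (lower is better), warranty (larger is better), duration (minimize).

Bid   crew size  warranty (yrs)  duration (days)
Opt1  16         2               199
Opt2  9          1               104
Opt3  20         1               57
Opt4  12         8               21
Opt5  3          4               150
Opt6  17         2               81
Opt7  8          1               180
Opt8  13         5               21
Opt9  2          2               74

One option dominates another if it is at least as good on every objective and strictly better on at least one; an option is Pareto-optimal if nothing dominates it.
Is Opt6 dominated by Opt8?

Opt8 vs Opt6: crew size 13≤17, warranty 5≥2, duration 21≤81 — Opt8 is at least as good on every objective with at least one strict improvement.

Yes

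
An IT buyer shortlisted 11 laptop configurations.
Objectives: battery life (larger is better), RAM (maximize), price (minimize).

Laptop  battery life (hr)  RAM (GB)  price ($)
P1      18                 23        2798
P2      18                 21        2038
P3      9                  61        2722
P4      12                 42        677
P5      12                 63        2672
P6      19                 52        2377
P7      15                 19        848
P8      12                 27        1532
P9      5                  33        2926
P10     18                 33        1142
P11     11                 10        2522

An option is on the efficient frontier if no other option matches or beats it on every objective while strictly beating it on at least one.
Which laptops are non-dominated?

P4, P5, P6, P7, P10

P1: dominated by P6 (battery life 19≥18, RAM 52≥23, price 2377≤2798).
P2: dominated by P10 (battery life 18≥18, RAM 33≥21, price 1142≤2038).
P3: dominated by P5 (battery life 12≥9, RAM 63≥61, price 2672≤2722).
P4: not dominated (best price).
P5: not dominated (best RAM).
P6: not dominated (best battery life).
P7: not dominated.
P8: dominated by P4 (battery life 12≥12, RAM 42≥27, price 677≤1532).
P9: dominated by P3 (battery life 9≥5, RAM 61≥33, price 2722≤2926).
P10: not dominated.
P11: dominated by P2 (battery life 18≥11, RAM 21≥10, price 2038≤2522).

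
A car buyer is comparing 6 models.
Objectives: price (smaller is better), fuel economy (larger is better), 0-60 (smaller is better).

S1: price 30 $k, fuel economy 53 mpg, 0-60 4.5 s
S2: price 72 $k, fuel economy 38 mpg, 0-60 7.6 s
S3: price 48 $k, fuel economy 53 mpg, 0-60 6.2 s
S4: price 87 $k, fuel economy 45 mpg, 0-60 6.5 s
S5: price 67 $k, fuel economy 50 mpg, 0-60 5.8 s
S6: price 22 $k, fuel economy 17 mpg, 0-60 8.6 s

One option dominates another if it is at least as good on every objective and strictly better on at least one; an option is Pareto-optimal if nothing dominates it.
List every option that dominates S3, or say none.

S1: price 30≤48, fuel economy 53≥53, 0-60 4.5≤6.2 — dominates S3.
Others (S2, S4, S5, S6) are each worse than S3 on at least one objective.

S1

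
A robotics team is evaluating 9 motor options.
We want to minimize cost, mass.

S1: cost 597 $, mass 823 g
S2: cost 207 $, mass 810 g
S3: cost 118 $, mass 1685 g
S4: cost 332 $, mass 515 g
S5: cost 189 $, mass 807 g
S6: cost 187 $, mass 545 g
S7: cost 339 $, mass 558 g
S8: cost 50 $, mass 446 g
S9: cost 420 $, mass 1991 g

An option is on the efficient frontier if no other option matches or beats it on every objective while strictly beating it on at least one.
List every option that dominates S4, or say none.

S8: cost 50≤332, mass 446≤515 — dominates S4.
Others (S1, S2, S3, S5, S6, S7, S9) are each worse than S4 on at least one objective.

S8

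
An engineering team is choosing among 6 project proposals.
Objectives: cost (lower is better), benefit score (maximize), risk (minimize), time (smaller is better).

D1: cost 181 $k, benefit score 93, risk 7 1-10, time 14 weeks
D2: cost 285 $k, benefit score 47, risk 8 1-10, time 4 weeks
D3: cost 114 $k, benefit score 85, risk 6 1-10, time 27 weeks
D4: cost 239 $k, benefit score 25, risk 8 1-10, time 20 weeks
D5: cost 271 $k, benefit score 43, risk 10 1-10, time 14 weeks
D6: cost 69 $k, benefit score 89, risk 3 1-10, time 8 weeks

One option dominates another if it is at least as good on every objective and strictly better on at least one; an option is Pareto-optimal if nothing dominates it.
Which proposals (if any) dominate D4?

D1, D6

D1: cost 181≤239, benefit score 93≥25, risk 7≤8, time 14≤20 — dominates D4.
D6: cost 69≤239, benefit score 89≥25, risk 3≤8, time 8≤20 — dominates D4.
Others (D2, D3, D5) are each worse than D4 on at least one objective.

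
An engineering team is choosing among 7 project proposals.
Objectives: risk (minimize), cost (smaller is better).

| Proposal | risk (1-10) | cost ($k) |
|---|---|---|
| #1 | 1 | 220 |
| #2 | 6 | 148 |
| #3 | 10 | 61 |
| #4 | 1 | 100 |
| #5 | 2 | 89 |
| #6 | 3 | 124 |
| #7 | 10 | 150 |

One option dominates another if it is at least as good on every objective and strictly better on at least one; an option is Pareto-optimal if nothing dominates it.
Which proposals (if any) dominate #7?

#2: risk 6≤10, cost 148≤150 — dominates #7.
#3: risk 10≤10, cost 61≤150 — dominates #7.
#4: risk 1≤10, cost 100≤150 — dominates #7.
#5: risk 2≤10, cost 89≤150 — dominates #7.
#6: risk 3≤10, cost 124≤150 — dominates #7.
Others (#1) are each worse than #7 on at least one objective.

#2, #3, #4, #5, #6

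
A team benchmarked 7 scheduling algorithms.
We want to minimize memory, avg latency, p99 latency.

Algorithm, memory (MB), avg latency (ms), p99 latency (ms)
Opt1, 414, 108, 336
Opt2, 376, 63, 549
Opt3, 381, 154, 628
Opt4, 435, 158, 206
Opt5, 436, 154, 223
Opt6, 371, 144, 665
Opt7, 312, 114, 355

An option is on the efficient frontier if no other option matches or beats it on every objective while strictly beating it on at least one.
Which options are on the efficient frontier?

Opt1, Opt2, Opt4, Opt5, Opt7

Opt1: not dominated.
Opt2: not dominated (best avg latency).
Opt3: dominated by Opt2 (memory 376≤381, avg latency 63≤154, p99 latency 549≤628).
Opt4: not dominated (best p99 latency).
Opt5: not dominated.
Opt6: dominated by Opt7 (memory 312≤371, avg latency 114≤144, p99 latency 355≤665).
Opt7: not dominated (best memory).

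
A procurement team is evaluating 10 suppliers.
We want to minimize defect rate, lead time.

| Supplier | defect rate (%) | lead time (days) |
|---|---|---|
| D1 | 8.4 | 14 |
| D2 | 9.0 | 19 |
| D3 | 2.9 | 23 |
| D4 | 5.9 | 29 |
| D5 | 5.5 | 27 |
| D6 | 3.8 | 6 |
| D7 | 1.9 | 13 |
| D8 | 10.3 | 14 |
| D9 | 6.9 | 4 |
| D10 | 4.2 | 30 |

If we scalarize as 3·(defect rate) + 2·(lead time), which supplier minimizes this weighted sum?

D1: 3·8.4 + 2·14 = 53.2
D2: 3·9.0 + 2·19 = 65.0
D3: 3·2.9 + 2·23 = 54.7
D4: 3·5.9 + 2·29 = 75.7
D5: 3·5.5 + 2·27 = 70.5
D6: 3·3.8 + 2·6 = 23.4
D7: 3·1.9 + 2·13 = 31.7
D8: 3·10.3 + 2·14 = 58.9
D9: 3·6.9 + 2·4 = 28.7
D10: 3·4.2 + 2·30 = 72.6
Lowest: D6 at 23.4.

D6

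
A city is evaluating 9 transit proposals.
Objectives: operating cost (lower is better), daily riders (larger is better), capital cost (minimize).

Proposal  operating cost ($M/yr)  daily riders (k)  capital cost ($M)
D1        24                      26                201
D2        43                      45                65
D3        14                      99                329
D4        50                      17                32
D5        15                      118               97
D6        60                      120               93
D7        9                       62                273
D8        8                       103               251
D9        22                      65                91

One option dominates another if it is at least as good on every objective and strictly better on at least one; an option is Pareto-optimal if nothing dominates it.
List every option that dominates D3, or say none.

D8

D8: operating cost 8≤14, daily riders 103≥99, capital cost 251≤329 — dominates D3.
Others (D1, D2, D4, D5, D6, D7, D9) are each worse than D3 on at least one objective.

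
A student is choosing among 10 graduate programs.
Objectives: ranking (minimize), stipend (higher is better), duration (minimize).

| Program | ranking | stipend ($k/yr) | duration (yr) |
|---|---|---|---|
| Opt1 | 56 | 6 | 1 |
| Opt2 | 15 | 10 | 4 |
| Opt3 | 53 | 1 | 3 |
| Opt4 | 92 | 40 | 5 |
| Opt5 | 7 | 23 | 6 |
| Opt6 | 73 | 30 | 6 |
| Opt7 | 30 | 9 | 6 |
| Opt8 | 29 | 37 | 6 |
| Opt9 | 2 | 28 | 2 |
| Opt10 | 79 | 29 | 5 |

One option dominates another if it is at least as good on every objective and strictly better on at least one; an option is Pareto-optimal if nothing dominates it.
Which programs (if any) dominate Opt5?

Opt9

Opt9: ranking 2≤7, stipend 28≥23, duration 2≤6 — dominates Opt5.
Others (Opt1, Opt2, Opt3, Opt4, Opt6, Opt7, Opt8, Opt10) are each worse than Opt5 on at least one objective.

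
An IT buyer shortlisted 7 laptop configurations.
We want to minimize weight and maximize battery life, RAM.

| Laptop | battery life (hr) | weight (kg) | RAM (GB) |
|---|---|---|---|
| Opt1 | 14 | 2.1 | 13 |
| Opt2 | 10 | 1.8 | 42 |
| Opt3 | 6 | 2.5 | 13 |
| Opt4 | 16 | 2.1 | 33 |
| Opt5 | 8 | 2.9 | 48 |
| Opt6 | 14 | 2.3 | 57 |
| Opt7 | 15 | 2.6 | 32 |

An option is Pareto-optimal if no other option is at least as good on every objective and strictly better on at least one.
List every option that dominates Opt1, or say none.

Opt4: battery life 16≥14, weight 2.1≤2.1, RAM 33≥13 — dominates Opt1.
Others (Opt2, Opt3, Opt5, Opt6, Opt7) are each worse than Opt1 on at least one objective.

Opt4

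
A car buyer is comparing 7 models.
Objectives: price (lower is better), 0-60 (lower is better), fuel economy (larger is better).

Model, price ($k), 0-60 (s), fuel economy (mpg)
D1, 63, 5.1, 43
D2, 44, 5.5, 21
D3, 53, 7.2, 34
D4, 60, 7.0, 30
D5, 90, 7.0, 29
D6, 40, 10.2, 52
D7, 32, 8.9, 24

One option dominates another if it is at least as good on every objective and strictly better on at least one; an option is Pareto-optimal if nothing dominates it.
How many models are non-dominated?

6

D1: not dominated (best 0-60).
D2: not dominated.
D3: not dominated.
D4: not dominated.
D5: dominated by D1 (price 63≤90, 0-60 5.1≤7.0, fuel economy 43≥29).
D6: not dominated (best fuel economy).
D7: not dominated (best price).
Pareto-optimal: D1, D2, D3, D4, D6, D7 → 6.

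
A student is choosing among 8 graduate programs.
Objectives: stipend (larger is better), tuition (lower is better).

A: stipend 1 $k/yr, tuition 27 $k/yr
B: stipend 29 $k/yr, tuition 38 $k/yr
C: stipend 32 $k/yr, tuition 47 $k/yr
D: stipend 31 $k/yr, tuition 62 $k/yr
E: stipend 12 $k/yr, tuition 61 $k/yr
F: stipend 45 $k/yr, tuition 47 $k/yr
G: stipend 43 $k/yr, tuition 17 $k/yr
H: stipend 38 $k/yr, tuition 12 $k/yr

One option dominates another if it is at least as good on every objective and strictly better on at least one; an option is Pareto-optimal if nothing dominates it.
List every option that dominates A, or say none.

G, H

G: stipend 43≥1, tuition 17≤27 — dominates A.
H: stipend 38≥1, tuition 12≤27 — dominates A.
Others (B, C, D, E, F) are each worse than A on at least one objective.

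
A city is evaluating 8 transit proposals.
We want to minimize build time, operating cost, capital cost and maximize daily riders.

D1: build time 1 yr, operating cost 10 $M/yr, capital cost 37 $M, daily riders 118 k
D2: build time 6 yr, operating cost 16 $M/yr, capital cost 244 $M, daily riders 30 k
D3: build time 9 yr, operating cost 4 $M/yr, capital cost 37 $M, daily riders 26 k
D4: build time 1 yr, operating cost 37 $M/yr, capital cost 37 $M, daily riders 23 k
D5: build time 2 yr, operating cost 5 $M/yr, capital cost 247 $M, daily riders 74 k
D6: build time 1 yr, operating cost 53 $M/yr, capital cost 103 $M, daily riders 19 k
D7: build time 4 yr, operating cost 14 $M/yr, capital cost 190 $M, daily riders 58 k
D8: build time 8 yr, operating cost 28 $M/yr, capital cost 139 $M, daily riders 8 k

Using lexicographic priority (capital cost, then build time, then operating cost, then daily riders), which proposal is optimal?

First minimize capital cost: best is 37, kept {D1, D3, D4}.
Then minimize build time: best is 1, kept {D1, D4}.
Then minimize operating cost: best is 10, kept {D1}.

D1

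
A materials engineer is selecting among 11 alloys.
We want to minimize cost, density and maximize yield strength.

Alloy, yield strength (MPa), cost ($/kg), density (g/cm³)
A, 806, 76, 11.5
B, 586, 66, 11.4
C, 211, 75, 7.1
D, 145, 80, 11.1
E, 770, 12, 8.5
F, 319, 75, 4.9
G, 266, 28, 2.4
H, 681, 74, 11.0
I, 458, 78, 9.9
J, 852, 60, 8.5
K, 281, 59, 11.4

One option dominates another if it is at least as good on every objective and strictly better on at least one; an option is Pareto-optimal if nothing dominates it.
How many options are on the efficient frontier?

A: dominated by J (yield strength 852≥806, cost 60≤76, density 8.5≤11.5).
B: dominated by E (yield strength 770≥586, cost 12≤66, density 8.5≤11.4).
C: dominated by F (yield strength 319≥211, cost 75≤75, density 4.9≤7.1).
D: dominated by C (yield strength 211≥145, cost 75≤80, density 7.1≤11.1).
E: not dominated (best cost).
F: not dominated.
G: not dominated (best density).
H: dominated by E (yield strength 770≥681, cost 12≤74, density 8.5≤11.0).
I: dominated by E (yield strength 770≥458, cost 12≤78, density 8.5≤9.9).
J: not dominated (best yield strength).
K: dominated by E (yield strength 770≥281, cost 12≤59, density 8.5≤11.4).
Pareto-optimal: E, F, G, J → 4.

4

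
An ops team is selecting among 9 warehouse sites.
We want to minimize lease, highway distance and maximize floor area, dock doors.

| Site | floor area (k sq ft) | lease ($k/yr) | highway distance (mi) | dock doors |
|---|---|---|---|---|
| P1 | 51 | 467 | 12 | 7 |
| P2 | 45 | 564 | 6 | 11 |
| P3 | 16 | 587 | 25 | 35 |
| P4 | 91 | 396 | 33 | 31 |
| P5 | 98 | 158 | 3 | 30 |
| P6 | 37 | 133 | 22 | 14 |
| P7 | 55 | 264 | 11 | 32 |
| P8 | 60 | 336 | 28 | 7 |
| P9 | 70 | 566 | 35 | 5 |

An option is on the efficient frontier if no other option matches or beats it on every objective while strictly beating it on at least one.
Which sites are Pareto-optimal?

P3, P4, P5, P6, P7

P1: dominated by P5 (floor area 98≥51, lease 158≤467, highway distance 3≤12, dock doors 30≥7).
P2: dominated by P5 (floor area 98≥45, lease 158≤564, highway distance 3≤6, dock doors 30≥11).
P3: not dominated (best dock doors).
P4: not dominated.
P5: not dominated (best floor area).
P6: not dominated (best lease).
P7: not dominated.
P8: dominated by P5 (floor area 98≥60, lease 158≤336, highway distance 3≤28, dock doors 30≥7).
P9: dominated by P4 (floor area 91≥70, lease 396≤566, highway distance 33≤35, dock doors 31≥5).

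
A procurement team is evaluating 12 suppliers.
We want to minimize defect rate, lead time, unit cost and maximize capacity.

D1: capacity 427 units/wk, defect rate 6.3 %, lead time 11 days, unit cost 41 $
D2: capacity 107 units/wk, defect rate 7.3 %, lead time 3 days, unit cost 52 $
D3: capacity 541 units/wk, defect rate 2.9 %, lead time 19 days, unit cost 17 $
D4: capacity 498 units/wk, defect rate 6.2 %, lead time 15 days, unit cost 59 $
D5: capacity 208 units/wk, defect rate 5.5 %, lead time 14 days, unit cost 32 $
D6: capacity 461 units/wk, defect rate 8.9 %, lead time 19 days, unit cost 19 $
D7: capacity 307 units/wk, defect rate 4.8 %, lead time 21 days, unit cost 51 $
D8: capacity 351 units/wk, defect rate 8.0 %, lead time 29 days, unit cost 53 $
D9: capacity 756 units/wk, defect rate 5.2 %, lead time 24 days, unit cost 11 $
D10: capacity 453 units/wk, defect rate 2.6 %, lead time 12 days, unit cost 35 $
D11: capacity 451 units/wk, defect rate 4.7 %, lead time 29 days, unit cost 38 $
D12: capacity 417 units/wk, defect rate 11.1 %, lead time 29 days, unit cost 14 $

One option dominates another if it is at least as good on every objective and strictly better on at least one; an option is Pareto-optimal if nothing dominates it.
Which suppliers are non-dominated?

D1, D2, D3, D4, D5, D9, D10

D1: not dominated.
D2: not dominated (best lead time).
D3: not dominated.
D4: not dominated.
D5: not dominated.
D6: dominated by D3 (capacity 541≥461, defect rate 2.9≤8.9, lead time 19≤19, unit cost 17≤19).
D7: dominated by D3 (capacity 541≥307, defect rate 2.9≤4.8, lead time 19≤21, unit cost 17≤51).
D8: dominated by D1 (capacity 427≥351, defect rate 6.3≤8.0, lead time 11≤29, unit cost 41≤53).
D9: not dominated (best capacity).
D10: not dominated (best defect rate).
D11: dominated by D3 (capacity 541≥451, defect rate 2.9≤4.7, lead time 19≤29, unit cost 17≤38).
D12: dominated by D9 (capacity 756≥417, defect rate 5.2≤11.1, lead time 24≤29, unit cost 11≤14).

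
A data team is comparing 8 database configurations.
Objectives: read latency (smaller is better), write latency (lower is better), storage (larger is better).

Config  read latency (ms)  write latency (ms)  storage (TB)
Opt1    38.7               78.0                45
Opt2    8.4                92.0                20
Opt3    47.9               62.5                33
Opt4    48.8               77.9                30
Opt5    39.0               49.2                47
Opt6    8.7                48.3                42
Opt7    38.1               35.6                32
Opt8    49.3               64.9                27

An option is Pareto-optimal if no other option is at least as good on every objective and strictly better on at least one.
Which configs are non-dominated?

Opt1: not dominated.
Opt2: not dominated (best read latency).
Opt3: dominated by Opt5 (read latency 39.0≤47.9, write latency 49.2≤62.5, storage 47≥33).
Opt4: dominated by Opt3 (read latency 47.9≤48.8, write latency 62.5≤77.9, storage 33≥30).
Opt5: not dominated (best storage).
Opt6: not dominated.
Opt7: not dominated (best write latency).
Opt8: dominated by Opt3 (read latency 47.9≤49.3, write latency 62.5≤64.9, storage 33≥27).

Opt1, Opt2, Opt5, Opt6, Opt7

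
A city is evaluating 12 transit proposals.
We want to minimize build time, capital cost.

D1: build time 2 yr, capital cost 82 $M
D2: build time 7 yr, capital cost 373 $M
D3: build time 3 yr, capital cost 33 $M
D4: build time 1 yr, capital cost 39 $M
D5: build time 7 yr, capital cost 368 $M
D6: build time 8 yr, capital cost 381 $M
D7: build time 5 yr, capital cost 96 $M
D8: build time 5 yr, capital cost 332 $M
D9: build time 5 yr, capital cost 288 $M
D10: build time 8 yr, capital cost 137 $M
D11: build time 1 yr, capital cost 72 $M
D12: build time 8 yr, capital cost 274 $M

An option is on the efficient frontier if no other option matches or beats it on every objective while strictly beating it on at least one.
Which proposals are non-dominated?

D3, D4

D1: dominated by D4 (build time 1≤2, capital cost 39≤82).
D2: dominated by D1 (build time 2≤7, capital cost 82≤373).
D3: not dominated (best capital cost).
D4: not dominated.
D5: dominated by D1 (build time 2≤7, capital cost 82≤368).
D6: dominated by D1 (build time 2≤8, capital cost 82≤381).
D7: dominated by D1 (build time 2≤5, capital cost 82≤96).
D8: dominated by D1 (build time 2≤5, capital cost 82≤332).
D9: dominated by D1 (build time 2≤5, capital cost 82≤288).
D10: dominated by D1 (build time 2≤8, capital cost 82≤137).
D11: dominated by D4 (build time 1≤1, capital cost 39≤72).
D12: dominated by D1 (build time 2≤8, capital cost 82≤274).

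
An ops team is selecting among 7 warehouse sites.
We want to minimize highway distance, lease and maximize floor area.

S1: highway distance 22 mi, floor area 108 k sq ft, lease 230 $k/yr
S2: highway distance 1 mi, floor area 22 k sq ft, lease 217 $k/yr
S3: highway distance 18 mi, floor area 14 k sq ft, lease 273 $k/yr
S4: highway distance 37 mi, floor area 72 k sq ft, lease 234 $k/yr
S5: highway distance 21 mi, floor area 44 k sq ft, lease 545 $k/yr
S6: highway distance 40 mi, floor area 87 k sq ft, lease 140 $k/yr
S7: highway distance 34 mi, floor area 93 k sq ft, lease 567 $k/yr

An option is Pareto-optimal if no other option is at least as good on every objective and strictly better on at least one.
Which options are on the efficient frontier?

S1: not dominated (best floor area).
S2: not dominated (best highway distance).
S3: dominated by S2 (highway distance 1≤18, floor area 22≥14, lease 217≤273).
S4: dominated by S1 (highway distance 22≤37, floor area 108≥72, lease 230≤234).
S5: not dominated.
S6: not dominated (best lease).
S7: dominated by S1 (highway distance 22≤34, floor area 108≥93, lease 230≤567).

S1, S2, S5, S6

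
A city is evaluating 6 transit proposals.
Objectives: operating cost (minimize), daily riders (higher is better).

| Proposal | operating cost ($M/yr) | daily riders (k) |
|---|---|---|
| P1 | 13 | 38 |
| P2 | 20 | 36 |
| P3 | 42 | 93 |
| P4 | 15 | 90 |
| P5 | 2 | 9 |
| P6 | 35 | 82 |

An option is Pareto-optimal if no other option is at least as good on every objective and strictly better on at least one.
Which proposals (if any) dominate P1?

none

P2: worse on operating cost (20 vs 13).
P3: worse on operating cost (42 vs 13).
P4: worse on operating cost (15 vs 13).
P5: worse on daily riders (9 vs 38).
P6: worse on operating cost (35 vs 13).
No option dominates P1.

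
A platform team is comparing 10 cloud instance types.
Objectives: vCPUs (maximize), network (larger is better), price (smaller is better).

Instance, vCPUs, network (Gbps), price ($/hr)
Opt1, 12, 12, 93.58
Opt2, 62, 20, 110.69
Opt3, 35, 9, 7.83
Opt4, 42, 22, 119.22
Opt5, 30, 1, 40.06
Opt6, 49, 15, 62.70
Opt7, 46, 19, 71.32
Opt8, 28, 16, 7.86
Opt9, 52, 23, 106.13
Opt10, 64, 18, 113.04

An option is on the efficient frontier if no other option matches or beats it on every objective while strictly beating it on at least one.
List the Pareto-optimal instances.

Opt2, Opt3, Opt6, Opt7, Opt8, Opt9, Opt10

Opt1: dominated by Opt6 (vCPUs 49≥12, network 15≥12, price 62.70≤93.58).
Opt2: not dominated.
Opt3: not dominated (best price).
Opt4: dominated by Opt9 (vCPUs 52≥42, network 23≥22, price 106.13≤119.22).
Opt5: dominated by Opt3 (vCPUs 35≥30, network 9≥1, price 7.83≤40.06).
Opt6: not dominated.
Opt7: not dominated.
Opt8: not dominated.
Opt9: not dominated (best network).
Opt10: not dominated (best vCPUs).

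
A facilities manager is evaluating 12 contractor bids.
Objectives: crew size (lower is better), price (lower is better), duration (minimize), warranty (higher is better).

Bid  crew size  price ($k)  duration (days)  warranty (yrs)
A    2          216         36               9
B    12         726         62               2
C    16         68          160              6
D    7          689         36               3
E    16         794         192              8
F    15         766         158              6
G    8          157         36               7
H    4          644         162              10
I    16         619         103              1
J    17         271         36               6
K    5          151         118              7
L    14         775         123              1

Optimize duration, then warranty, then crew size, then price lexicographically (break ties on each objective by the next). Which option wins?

First minimize duration: best is 36, kept {A, D, G, J}.
Then maximize warranty: best is 9, kept {A}.

A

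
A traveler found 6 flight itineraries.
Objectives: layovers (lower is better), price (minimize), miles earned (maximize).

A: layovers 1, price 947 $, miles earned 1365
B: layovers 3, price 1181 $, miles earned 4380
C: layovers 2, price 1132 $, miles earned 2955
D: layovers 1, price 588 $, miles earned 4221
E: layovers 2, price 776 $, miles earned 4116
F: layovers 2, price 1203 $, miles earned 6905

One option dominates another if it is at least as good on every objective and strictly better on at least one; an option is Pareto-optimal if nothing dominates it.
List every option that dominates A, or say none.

D: layovers 1≤1, price 588≤947, miles earned 4221≥1365 — dominates A.
Others (B, C, E, F) are each worse than A on at least one objective.

D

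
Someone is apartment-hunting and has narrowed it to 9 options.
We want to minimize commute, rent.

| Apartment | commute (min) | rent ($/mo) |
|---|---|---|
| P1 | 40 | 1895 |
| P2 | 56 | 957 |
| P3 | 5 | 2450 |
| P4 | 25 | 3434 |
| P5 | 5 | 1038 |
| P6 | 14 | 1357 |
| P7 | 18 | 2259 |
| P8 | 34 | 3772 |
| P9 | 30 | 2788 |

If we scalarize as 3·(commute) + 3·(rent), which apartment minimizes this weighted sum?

P1: 3·40 + 3·1895 = 5805
P2: 3·56 + 3·957 = 3039
P3: 3·5 + 3·2450 = 7365
P4: 3·25 + 3·3434 = 10377
P5: 3·5 + 3·1038 = 3129
P6: 3·14 + 3·1357 = 4113
P7: 3·18 + 3·2259 = 6831
P8: 3·34 + 3·3772 = 11418
P9: 3·30 + 3·2788 = 8454
Lowest: P2 at 3039.

P2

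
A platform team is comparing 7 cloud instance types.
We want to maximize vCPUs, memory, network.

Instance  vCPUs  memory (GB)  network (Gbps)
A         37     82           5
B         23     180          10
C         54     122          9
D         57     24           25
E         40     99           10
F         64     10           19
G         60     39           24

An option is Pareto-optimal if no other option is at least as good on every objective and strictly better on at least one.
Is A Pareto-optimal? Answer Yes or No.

C vs A: vCPUs 54≥37, memory 122≥82, network 9≥5 — C is at least as good on every objective and strictly better on at least one, so C dominates A.

No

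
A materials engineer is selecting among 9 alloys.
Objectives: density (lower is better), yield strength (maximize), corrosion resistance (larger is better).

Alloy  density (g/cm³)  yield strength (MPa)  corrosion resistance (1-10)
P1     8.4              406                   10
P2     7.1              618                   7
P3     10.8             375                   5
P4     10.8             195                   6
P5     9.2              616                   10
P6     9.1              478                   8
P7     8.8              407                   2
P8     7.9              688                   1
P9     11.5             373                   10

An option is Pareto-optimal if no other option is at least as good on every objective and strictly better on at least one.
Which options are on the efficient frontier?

P1, P2, P5, P6, P8

P1: not dominated.
P2: not dominated (best density).
P3: dominated by P1 (density 8.4≤10.8, yield strength 406≥375, corrosion resistance 10≥5).
P4: dominated by P1 (density 8.4≤10.8, yield strength 406≥195, corrosion resistance 10≥6).
P5: not dominated.
P6: not dominated.
P7: dominated by P2 (density 7.1≤8.8, yield strength 618≥407, corrosion resistance 7≥2).
P8: not dominated (best yield strength).
P9: dominated by P1 (density 8.4≤11.5, yield strength 406≥373, corrosion resistance 10≥10).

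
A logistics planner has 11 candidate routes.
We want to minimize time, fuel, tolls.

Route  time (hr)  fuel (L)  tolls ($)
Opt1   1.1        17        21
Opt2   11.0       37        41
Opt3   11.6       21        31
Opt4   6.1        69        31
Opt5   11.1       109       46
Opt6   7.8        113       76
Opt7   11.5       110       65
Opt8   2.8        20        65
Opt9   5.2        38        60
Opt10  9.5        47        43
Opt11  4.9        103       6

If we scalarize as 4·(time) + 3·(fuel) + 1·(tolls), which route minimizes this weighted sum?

Opt1: 4·1.1 + 3·17 + 1·21 = 76.4
Opt2: 4·11.0 + 3·37 + 1·41 = 196.0
Opt3: 4·11.6 + 3·21 + 1·31 = 140.4
Opt4: 4·6.1 + 3·69 + 1·31 = 262.4
Opt5: 4·11.1 + 3·109 + 1·46 = 417.4
Opt6: 4·7.8 + 3·113 + 1·76 = 446.2
Opt7: 4·11.5 + 3·110 + 1·65 = 441.0
Opt8: 4·2.8 + 3·20 + 1·65 = 136.2
Opt9: 4·5.2 + 3·38 + 1·60 = 194.8
Opt10: 4·9.5 + 3·47 + 1·43 = 222.0
Opt11: 4·4.9 + 3·103 + 1·6 = 334.6
Lowest: Opt1 at 76.4.

Opt1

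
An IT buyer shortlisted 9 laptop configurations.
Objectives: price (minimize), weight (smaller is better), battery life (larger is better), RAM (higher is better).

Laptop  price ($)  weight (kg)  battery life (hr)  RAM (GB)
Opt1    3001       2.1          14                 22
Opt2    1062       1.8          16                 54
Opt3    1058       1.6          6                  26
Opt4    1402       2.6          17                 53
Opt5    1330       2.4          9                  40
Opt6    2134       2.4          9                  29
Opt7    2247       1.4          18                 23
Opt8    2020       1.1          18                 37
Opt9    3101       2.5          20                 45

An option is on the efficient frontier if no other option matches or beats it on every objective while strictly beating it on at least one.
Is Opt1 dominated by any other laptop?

Opt2 vs Opt1: price 1062≤3001, weight 1.8≤2.1, battery life 16≥14, RAM 54≥22 — Opt2 is at least as good on every objective and strictly better on at least one, so Opt2 dominates Opt1.

Yes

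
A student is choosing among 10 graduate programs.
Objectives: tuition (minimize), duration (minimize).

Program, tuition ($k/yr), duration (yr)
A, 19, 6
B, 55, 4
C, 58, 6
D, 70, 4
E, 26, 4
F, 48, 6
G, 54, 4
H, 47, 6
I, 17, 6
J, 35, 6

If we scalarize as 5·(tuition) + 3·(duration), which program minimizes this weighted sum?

A: 5·19 + 3·6 = 113
B: 5·55 + 3·4 = 287
C: 5·58 + 3·6 = 308
D: 5·70 + 3·4 = 362
E: 5·26 + 3·4 = 142
F: 5·48 + 3·6 = 258
G: 5·54 + 3·4 = 282
H: 5·47 + 3·6 = 253
I: 5·17 + 3·6 = 103
J: 5·35 + 3·6 = 193
Lowest: I at 103.

I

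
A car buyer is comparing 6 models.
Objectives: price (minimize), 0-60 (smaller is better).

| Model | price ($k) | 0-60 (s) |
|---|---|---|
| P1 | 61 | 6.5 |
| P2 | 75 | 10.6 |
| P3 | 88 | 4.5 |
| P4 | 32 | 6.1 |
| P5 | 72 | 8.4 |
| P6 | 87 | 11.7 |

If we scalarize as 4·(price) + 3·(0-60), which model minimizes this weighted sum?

P1: 4·61 + 3·6.5 = 263.5
P2: 4·75 + 3·10.6 = 331.8
P3: 4·88 + 3·4.5 = 365.5
P4: 4·32 + 3·6.1 = 146.3
P5: 4·72 + 3·8.4 = 313.2
P6: 4·87 + 3·11.7 = 383.1
Lowest: P4 at 146.3.

P4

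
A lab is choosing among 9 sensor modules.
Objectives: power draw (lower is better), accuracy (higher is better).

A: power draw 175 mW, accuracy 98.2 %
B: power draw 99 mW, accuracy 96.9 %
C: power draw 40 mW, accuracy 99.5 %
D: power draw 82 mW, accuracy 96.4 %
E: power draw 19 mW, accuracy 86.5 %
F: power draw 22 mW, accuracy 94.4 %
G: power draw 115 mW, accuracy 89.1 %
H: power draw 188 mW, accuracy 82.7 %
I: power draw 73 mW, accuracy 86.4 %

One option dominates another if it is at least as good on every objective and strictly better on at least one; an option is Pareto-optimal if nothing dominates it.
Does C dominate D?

C vs D: power draw 40≤82, accuracy 99.5≥96.4 — C is at least as good on every objective with at least one strict improvement.

Yes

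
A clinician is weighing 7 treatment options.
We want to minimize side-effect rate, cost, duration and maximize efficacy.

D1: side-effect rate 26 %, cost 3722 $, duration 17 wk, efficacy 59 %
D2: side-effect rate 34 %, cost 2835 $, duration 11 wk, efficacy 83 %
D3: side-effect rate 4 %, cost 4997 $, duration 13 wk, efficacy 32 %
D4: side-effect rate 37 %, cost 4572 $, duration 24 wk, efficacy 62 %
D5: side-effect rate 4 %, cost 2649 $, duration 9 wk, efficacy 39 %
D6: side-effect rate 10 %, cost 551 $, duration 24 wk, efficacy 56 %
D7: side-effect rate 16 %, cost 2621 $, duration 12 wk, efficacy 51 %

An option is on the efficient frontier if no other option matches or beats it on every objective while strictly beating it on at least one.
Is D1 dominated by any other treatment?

No

D2: worse on side-effect rate (34 vs 26).
D3: worse on cost (4997 vs 3722).
D4: worse on side-effect rate (37 vs 26).
D5: worse on efficacy (39 vs 59).
D6: worse on duration (24 vs 17).
D7: worse on efficacy (51 vs 59).
No option is at least as good as D1 on every objective and strictly better on one.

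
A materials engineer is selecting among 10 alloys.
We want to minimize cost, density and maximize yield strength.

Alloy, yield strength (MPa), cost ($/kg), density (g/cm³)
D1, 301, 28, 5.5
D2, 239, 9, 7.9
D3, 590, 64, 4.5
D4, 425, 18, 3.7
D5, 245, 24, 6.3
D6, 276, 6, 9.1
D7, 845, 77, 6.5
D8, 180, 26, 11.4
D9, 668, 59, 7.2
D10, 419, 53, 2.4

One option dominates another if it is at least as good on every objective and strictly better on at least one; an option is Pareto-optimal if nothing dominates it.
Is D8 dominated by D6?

D6 vs D8: yield strength 276≥180, cost 6≤26, density 9.1≤11.4 — D6 is at least as good on every objective with at least one strict improvement.

Yes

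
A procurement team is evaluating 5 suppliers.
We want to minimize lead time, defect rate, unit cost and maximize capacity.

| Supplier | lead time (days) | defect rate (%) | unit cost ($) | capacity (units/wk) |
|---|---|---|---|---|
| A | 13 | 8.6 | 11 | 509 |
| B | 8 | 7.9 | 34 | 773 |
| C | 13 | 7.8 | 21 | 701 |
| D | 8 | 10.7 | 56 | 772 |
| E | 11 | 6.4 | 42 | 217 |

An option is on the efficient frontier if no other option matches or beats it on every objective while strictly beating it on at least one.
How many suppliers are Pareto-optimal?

4

A: not dominated (best unit cost).
B: not dominated (best capacity).
C: not dominated.
D: dominated by B (lead time 8≤8, defect rate 7.9≤10.7, unit cost 34≤56, capacity 773≥772).
E: not dominated (best defect rate).
Pareto-optimal: A, B, C, E → 4.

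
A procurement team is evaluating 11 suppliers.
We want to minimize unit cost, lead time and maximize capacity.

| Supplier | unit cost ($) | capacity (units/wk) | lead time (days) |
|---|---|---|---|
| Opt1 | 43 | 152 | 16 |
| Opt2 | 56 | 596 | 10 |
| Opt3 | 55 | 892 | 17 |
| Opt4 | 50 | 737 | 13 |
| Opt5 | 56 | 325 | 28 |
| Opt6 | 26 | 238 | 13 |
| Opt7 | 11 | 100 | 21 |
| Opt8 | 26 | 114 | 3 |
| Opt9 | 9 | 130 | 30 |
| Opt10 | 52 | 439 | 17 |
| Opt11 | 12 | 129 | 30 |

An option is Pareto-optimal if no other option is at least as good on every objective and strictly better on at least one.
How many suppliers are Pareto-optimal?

7

Opt1: dominated by Opt6 (unit cost 26≤43, capacity 238≥152, lead time 13≤16).
Opt2: not dominated.
Opt3: not dominated (best capacity).
Opt4: not dominated.
Opt5: dominated by Opt2 (unit cost 56≤56, capacity 596≥325, lead time 10≤28).
Opt6: not dominated.
Opt7: not dominated.
Opt8: not dominated (best lead time).
Opt9: not dominated (best unit cost).
Opt10: dominated by Opt4 (unit cost 50≤52, capacity 737≥439, lead time 13≤17).
Opt11: dominated by Opt9 (unit cost 9≤12, capacity 130≥129, lead time 30≤30).
Pareto-optimal: Opt2, Opt3, Opt4, Opt6, Opt7, Opt8, Opt9 → 7.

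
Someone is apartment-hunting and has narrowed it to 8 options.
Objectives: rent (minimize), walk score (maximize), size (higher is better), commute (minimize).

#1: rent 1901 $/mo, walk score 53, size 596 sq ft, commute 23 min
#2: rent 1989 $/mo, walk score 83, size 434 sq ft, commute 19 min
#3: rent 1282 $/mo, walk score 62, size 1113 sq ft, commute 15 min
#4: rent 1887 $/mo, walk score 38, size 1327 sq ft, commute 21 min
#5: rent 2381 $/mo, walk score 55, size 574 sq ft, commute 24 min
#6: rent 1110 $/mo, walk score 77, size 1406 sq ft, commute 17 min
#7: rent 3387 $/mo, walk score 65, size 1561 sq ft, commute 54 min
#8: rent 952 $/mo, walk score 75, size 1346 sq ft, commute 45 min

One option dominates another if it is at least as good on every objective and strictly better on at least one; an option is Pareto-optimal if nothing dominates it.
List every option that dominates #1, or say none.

#3: rent 1282≤1901, walk score 62≥53, size 1113≥596, commute 15≤23 — dominates #1.
#6: rent 1110≤1901, walk score 77≥53, size 1406≥596, commute 17≤23 — dominates #1.
Others (#2, #4, #5, #7, #8) are each worse than #1 on at least one objective.

#3, #6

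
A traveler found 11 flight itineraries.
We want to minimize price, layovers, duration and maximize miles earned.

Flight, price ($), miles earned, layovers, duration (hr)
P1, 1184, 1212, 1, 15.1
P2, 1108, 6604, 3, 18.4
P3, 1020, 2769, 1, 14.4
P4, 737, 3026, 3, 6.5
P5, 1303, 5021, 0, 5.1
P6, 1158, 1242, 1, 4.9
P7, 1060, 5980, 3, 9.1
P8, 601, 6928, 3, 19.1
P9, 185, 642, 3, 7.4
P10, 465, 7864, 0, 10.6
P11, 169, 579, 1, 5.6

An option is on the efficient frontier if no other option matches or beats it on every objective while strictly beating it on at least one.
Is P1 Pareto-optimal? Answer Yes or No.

P3 vs P1: price 1020≤1184, miles earned 2769≥1212, layovers 1≤1, duration 14.4≤15.1 — P3 is at least as good on every objective and strictly better on at least one, so P3 dominates P1.

No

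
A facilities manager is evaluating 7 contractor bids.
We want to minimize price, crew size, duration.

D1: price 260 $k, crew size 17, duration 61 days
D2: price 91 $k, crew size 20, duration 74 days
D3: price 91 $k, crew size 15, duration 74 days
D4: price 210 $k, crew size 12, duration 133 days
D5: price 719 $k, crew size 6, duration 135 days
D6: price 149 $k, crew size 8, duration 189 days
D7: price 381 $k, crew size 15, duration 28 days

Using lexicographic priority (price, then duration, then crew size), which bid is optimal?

D3

First minimize price: best is 91, kept {D2, D3}.
Then minimize duration: best is 74, kept {D2, D3}.
Then minimize crew size: best is 15, kept {D3}.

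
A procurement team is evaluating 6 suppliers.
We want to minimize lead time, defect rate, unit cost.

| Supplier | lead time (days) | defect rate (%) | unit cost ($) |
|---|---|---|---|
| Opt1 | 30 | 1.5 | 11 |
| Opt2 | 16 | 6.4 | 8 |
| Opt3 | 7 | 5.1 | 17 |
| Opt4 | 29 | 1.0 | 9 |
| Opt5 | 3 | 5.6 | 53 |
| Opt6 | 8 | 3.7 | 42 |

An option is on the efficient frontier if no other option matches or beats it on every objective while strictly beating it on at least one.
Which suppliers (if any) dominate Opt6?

none

Opt1: worse on lead time (30 vs 8).
Opt2: worse on lead time (16 vs 8).
Opt3: worse on defect rate (5.1 vs 3.7).
Opt4: worse on lead time (29 vs 8).
Opt5: worse on defect rate (5.6 vs 3.7).
No option dominates Opt6.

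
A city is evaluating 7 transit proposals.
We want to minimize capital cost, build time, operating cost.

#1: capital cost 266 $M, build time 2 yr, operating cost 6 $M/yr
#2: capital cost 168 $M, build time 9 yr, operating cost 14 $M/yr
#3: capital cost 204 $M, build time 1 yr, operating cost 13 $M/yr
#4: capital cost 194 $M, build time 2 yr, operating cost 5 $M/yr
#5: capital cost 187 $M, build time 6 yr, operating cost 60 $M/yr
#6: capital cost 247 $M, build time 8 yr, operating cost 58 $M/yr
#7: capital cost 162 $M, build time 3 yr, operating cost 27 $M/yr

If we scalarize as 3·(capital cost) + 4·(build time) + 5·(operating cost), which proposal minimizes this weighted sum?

#1: 3·266 + 4·2 + 5·6 = 836
#2: 3·168 + 4·9 + 5·14 = 610
#3: 3·204 + 4·1 + 5·13 = 681
#4: 3·194 + 4·2 + 5·5 = 615
#5: 3·187 + 4·6 + 5·60 = 885
#6: 3·247 + 4·8 + 5·58 = 1063
#7: 3·162 + 4·3 + 5·27 = 633
Lowest: #2 at 610.

#2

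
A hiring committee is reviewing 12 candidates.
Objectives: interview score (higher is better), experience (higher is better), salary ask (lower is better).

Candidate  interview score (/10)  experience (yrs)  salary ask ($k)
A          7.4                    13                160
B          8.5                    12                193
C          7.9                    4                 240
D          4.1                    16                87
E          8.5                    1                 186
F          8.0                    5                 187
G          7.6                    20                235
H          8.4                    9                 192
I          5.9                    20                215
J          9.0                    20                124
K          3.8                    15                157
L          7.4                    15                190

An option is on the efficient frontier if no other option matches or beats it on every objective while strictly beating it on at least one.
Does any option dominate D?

A: worse on experience (13 vs 16).
B: worse on experience (12 vs 16).
C: worse on experience (4 vs 16).
E: worse on experience (1 vs 16).
F: worse on experience (5 vs 16).
G: worse on salary ask (235 vs 87).
H: worse on experience (9 vs 16).
I: worse on salary ask (215 vs 87).
J: worse on salary ask (124 vs 87).
K: worse on interview score (3.8 vs 4.1).
L: worse on experience (15 vs 16).
No option is at least as good as D on every objective and strictly better on one.

No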